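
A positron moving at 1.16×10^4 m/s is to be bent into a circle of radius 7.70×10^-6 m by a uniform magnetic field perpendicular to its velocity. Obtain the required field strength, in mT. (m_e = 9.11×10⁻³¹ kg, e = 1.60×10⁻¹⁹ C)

B ≈ 8.58 mT

qvB = mv²/r gives B = mv/(qr).
B = (9.11×10^-31)(1.16×10^4) / [(1×1.60×10^-19)(7.70×10^-6)] = 8.58×10^-3 T.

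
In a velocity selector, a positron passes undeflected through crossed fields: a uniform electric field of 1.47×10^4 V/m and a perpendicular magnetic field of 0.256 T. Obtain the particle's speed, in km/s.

For zero net force, qE = qvB, so v = E/B.
v = (1.47×10^4) / (0.256) = 5.74×10^4 m/s.

v ≈ 57.4 km/s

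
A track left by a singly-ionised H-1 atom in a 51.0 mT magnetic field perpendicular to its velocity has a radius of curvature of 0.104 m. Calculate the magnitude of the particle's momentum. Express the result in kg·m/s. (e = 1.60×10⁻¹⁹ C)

p ≈ 8.49×10^-22 kg·m/s

Since qvB = mv²/r, the momentum p = mv = qBr.
p = (1×1.60×10^-19)(0.0510)(0.104) = 8.49×10^-22 kg·m/s.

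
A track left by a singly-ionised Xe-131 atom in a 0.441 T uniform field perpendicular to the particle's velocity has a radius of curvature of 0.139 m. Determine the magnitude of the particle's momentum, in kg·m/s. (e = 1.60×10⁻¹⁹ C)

p ≈ 9.81×10^-21 kg·m/s

Since qvB = mv²/r, the momentum p = mv = qBr.
p = (1×1.60×10^-19)(0.441)(0.139) = 9.81×10^-21 kg·m/s.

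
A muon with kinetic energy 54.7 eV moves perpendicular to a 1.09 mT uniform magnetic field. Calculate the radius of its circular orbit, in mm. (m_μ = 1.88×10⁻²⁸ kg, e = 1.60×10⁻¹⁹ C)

Convert the energy: K = 54.7 eV = 8.75×10^-18 J.
v = √(2K/m) = √(2·8.75×10^-18/1.88×10^-28) = 3.05×10^5 m/s.
r = mv/(qB) = (1.88×10^-28)(3.05×10^5) / [(1×1.60×10^-19)(1.09×10^-3)] = 0.329 m.

r ≈ 329 mm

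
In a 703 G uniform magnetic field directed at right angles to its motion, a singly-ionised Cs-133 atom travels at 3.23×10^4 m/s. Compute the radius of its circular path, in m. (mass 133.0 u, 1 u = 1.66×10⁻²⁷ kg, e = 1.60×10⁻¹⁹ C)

The magnetic force provides the centripetal force: qvB = mv²/r, so r = mv/(qB).
r = (2.21×10^-25 kg)(3.23×10^4 m/s) / [(1×1.60×10^-19 C)(0.0703 T)] = 0.634 m.

r ≈ 0.634 m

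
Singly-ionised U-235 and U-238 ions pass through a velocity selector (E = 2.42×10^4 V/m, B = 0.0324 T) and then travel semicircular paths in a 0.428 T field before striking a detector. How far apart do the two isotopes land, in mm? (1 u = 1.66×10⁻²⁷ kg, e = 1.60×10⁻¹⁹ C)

Δd ≈ 109 mm

Both emerge at v = E/B₁ = 7.47×10^5 m/s.
r = mv/(qB₂), so r₁ = 4.2548 m and r₂ = 4.3092 m, giving Δr = 0.0543 m.
After a semicircle each ion lands a diameter 2r from the entry slit, so the separation is 2Δr = 0.109 m.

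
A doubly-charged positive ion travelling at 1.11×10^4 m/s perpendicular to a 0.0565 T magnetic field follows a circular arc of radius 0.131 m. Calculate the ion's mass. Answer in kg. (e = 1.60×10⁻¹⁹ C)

m ≈ 2.13×10^-25 kg

qvB = mv²/r ⇒ m = qBr/v.
m = (2×1.60×10^-19)(0.0565)(0.131) / (1.11×10^4) = 2.13×10^-25 kg.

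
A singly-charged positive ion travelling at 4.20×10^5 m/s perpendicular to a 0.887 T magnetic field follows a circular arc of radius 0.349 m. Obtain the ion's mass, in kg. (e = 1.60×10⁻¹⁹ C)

m ≈ 1.18×10^-25 kg

qvB = mv²/r ⇒ m = qBr/v.
m = (1×1.60×10^-19)(0.887)(0.349) / (4.20×10^5) = 1.18×10^-25 kg.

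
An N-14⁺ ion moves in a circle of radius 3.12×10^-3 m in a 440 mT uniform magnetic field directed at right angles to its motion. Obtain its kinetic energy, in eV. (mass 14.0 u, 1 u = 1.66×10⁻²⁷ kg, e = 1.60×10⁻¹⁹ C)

K ≈ 6.49 eV

v = qBr/m = (1×1.60×10^-19)(0.440)(3.12×10^-3) / (2.32×10^-26) = 9450 m/s.
K = ½mv² = 0.5·(2.32×10^-26)·(9450)² = 1.04×10^-18 J = 6.49 eV.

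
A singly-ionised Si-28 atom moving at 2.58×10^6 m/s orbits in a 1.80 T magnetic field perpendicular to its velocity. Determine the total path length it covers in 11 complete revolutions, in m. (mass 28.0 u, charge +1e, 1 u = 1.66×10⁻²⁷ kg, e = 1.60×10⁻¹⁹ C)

L ≈ 28.8 m

r = mv/(qB) = 0.416 m, so one revolution covers 2πr = 2.62 m.
In 11 revolutions: L = 11·2πr = 28.8 m.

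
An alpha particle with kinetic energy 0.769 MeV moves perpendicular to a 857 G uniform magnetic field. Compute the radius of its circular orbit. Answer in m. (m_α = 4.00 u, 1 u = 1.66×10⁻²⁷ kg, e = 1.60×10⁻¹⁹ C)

Convert the energy: K = 0.769 MeV = 1.23×10^-13 J.
v = √(2K/m) = √(2·1.23×10^-13/6.64×10^-27) = 6.09×10^6 m/s.
r = mv/(qB) = (6.64×10^-27)(6.09×10^6) / [(2×1.60×10^-19)(0.0857)] = 1.47 m.

r ≈ 1.47 m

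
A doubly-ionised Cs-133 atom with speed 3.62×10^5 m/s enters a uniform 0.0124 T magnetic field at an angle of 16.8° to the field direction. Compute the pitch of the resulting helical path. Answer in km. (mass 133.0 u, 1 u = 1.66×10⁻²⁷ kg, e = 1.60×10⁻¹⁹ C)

pitch ≈ 0.121 km

The velocity component along B is v∥ = v cos16.8° = 3.47×10^5 m/s.
The cyclotron period T = 2πm/(qB) = 3.50×10^-4 s is set by m, q, B alone.
Pitch = v∥·T = (3.47×10^5)(3.50×10^-4) = 121 m.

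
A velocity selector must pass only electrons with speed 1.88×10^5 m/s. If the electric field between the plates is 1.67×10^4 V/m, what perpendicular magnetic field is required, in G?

B ≈ 888 G

qE = qvB ⇒ B = E/v = (1.67×10^4) / (1.88×10^5) = 0.0888 T.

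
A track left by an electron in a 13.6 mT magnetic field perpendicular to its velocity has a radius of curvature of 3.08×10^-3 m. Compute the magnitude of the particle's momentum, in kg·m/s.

p ≈ 6.70×10^-24 kg·m/s

Since qvB = mv²/r, the momentum p = mv = qBr.
p = (1×1.60×10^-19)(0.0136)(3.08×10^-3) = 6.70×10^-24 kg·m/s.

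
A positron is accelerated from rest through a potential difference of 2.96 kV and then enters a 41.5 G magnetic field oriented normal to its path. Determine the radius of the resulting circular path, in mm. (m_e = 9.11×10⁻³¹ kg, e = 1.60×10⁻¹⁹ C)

r ≈ 44.2 mm

The kinetic energy gained is K = qV = (1×1.60×10^-19)(2960) = 4.74×10^-16 J.
v = √(2K/m) = 3.22×10^7 m/s.
r = mv/(qB) = (9.11×10^-31)(3.22×10^7) / [(1×1.60×10^-19)(4.15×10^-3)] = 0.0442 m.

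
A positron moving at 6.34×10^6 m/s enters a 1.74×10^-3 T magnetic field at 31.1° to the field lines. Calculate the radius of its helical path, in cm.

r ≈ 1.07 cm

Only the perpendicular component v⊥ = v sin31.1° = 3.27×10^6 m/s is bent by the field.
r = m v⊥ /(qB) = (9.11×10^-31)(3.27×10^6) / [(1×1.60×10^-19)(1.74×10^-3)] = 0.0107 m.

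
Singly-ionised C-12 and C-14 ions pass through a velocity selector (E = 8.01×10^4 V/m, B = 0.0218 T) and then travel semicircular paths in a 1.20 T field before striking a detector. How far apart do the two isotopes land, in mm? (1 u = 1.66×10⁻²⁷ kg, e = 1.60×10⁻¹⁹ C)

Both emerge at v = E/B₁ = 3.67×10^6 m/s.
r = mv/(qB₂), so r₁ = 0.3812 m and r₂ = 0.4447 m, giving Δr = 0.0635 m.
After a semicircle each ion lands a diameter 2r from the entry slit, so the separation is 2Δr = 0.127 m.

Δd ≈ 127 mm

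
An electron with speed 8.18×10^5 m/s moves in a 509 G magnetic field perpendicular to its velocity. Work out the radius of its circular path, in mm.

The magnetic force provides the centripetal force: qvB = mv²/r, so r = mv/(qB).
r = (9.11×10^-31 kg)(8.18×10^5 m/s) / [(1×1.60×10^-19 C)(0.0509 T)] = 9.15×10^-5 m.

r ≈ 0.0915 mm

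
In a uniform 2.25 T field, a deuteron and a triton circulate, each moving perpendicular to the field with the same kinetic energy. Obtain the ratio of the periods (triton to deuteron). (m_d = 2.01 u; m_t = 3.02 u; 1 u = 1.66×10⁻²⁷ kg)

ratio ≈ 1.50

T = 2πm/(qB) is independent of speed, so T₂/T₁ = (m₂/q₂)/(m₁/q₁).
T_{triton}/T_{deuteron} = (5.01×10^-27/1e) / (3.34×10^-27/1e) = 1.50.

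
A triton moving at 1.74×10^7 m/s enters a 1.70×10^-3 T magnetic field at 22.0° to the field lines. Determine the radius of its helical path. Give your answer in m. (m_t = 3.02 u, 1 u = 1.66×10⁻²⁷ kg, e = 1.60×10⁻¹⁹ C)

r ≈ 120 m

Only the perpendicular component v⊥ = v sin22.0° = 6.52×10^6 m/s is bent by the field.
r = m v⊥ /(qB) = (5.01×10^-27)(6.52×10^6) / [(1×1.60×10^-19)(1.70×10^-3)] = 120 m.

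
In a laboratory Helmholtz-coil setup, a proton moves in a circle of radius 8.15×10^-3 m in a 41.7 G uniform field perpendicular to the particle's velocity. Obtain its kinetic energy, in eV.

K ≈ 0.0553 eV

v = qBr/m = (1×1.60×10^-19)(4.17×10^-3)(8.15×10^-3) / (1.67×10^-27) = 3260 m/s.
K = ½mv² = 0.5·(1.67×10^-27)·(3260)² = 8.85×10^-21 J = 0.0553 eV.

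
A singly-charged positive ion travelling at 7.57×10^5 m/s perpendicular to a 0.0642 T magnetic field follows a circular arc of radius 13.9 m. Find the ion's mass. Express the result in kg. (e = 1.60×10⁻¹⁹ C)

qvB = mv²/r ⇒ m = qBr/v.
m = (1×1.60×10^-19)(0.0642)(13.9) / (7.57×10^5) = 1.89×10^-25 kg.

m ≈ 1.89×10^-25 kg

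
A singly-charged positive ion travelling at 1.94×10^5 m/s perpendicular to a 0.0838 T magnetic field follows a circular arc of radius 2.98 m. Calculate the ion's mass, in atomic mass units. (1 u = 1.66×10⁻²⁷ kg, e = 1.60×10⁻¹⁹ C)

m ≈ 124 u

qvB = mv²/r ⇒ m = qBr/v.
m = (1×1.60×10^-19)(0.0838)(2.98) / (1.94×10^5) = 2.06×10^-25 kg = 124 u.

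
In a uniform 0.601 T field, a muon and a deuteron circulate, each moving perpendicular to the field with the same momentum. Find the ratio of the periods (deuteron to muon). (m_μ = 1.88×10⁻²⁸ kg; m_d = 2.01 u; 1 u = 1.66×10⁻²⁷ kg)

ratio ≈ 17.7

T = 2πm/(qB) is independent of speed, so T₂/T₁ = (m₂/q₂)/(m₁/q₁).
T_{deuteron}/T_{muon} = (3.34×10^-27/1e) / (1.88×10^-28/1e) = 17.7.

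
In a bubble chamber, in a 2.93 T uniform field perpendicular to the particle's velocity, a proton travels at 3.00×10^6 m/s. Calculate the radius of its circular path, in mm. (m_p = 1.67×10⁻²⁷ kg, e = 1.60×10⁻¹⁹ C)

r ≈ 10.7 mm

The magnetic force provides the centripetal force: qvB = mv²/r, so r = mv/(qB).
r = (1.67×10^-27 kg)(3.00×10^6 m/s) / [(1×1.60×10^-19 C)(2.93 T)] = 0.0107 m.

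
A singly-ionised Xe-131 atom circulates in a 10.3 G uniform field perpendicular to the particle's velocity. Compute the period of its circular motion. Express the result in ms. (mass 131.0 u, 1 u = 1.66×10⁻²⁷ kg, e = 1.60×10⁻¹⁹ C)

The cyclotron period is independent of speed: T = 2πm/(qB).
T = 2π(2.17×10^-25) / [(1×1.60×10^-19)(1.03×10^-3)] = 8.29×10^-3 s.

T ≈ 8.29 ms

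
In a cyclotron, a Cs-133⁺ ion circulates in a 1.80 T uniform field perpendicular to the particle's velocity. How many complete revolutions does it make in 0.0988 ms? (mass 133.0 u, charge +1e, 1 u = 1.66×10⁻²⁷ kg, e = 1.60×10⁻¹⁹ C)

T = 2πm/(qB) = 2π(2.2078×10^-25) / [(1×1.60×10^-19)(1.80)] = 4.8167×10^-6 s.
N = t/T = 9.88×10^-5 / 4.8167×10^-6 ≈ 20.51, so 20 complete revolutions.

N = 20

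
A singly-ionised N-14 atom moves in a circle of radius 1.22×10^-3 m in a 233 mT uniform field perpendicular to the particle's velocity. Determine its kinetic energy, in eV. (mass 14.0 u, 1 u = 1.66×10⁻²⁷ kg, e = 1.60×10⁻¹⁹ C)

v = qBr/m = (1×1.60×10^-19)(0.233)(1.22×10^-3) / (2.32×10^-26) = 1960 m/s.
K = ½mv² = 0.5·(2.32×10^-26)·(1960)² = 4.45×10^-20 J = 0.278 eV.

K ≈ 0.278 eV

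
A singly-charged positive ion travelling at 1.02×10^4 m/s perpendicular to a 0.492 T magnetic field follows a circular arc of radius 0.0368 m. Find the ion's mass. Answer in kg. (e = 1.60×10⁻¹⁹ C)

qvB = mv²/r ⇒ m = qBr/v.
m = (1×1.60×10^-19)(0.492)(0.0368) / (1.02×10^4) = 2.84×10^-25 kg.

m ≈ 2.84×10^-25 kg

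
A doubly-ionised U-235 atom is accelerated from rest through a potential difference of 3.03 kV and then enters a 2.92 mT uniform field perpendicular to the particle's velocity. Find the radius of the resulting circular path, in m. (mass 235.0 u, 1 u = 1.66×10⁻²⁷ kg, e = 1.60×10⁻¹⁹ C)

r ≈ 29.4 m

The kinetic energy gained is K = qV = (2×1.60×10^-19)(3030) = 9.70×10^-16 J.
v = √(2K/m) = 7.05×10^4 m/s.
r = mv/(qB) = (3.90×10^-25)(7.05×10^4) / [(2×1.60×10^-19)(2.92×10^-3)] = 29.4 m.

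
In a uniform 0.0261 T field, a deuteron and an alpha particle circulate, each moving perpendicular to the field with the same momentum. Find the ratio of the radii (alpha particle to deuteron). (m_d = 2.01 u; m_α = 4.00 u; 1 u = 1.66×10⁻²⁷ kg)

r = p/(qB) ⇒ at equal p, r ∝ 1/q.
r_{alpha particle}/r_{deuteron} = 0.500.

ratio ≈ 0.500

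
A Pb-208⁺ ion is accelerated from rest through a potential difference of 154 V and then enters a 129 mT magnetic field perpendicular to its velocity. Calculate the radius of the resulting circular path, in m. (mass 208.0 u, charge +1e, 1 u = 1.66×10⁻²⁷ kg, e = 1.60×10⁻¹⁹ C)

The kinetic energy gained is K = qV = (1×1.60×10^-19)(154) = 2.46×10^-17 J.
v = √(2K/m) = 1.19×10^4 m/s.
r = mv/(qB) = (3.45×10^-25)(1.19×10^4) / [(1×1.60×10^-19)(0.129)] = 0.200 m.

r ≈ 0.200 m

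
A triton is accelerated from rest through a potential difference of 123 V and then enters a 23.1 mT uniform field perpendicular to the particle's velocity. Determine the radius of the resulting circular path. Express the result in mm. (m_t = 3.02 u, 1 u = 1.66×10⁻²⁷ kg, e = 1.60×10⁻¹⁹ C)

The kinetic energy gained is K = qV = (1×1.60×10^-19)(123) = 1.97×10^-17 J.
v = √(2K/m) = 8.86×10^4 m/s.
r = mv/(qB) = (5.01×10^-27)(8.86×10^4) / [(1×1.60×10^-19)(0.0231)] = 0.120 m.

r ≈ 120 mm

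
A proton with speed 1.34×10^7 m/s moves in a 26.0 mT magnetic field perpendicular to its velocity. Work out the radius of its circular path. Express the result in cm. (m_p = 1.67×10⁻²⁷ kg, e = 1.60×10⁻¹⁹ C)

r ≈ 538 cm

The magnetic force provides the centripetal force: qvB = mv²/r, so r = mv/(qB).
r = (1.67×10^-27 kg)(1.34×10^7 m/s) / [(1×1.60×10^-19 C)(0.0260 T)] = 5.38 m.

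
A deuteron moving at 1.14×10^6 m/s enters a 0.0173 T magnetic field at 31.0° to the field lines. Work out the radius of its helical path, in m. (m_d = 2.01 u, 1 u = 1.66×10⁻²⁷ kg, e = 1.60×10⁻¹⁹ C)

r ≈ 0.708 m

Only the perpendicular component v⊥ = v sin31.0° = 5.87×10^5 m/s is bent by the field.
r = m v⊥ /(qB) = (3.34×10^-27)(5.87×10^5) / [(1×1.60×10^-19)(0.0173)] = 0.708 m.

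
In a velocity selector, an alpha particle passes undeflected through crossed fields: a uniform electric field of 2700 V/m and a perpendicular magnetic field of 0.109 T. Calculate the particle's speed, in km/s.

v ≈ 24.8 km/s

For zero net force, qE = qvB, so v = E/B.
v = (2700) / (0.109) = 2.48×10^4 m/s.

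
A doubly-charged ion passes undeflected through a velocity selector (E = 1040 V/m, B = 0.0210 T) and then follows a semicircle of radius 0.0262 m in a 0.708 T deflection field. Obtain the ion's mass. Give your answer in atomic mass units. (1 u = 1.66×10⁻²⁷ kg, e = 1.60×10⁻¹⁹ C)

v = E/B₁ = 4.95×10^4 m/s.
From r = mv/(qB₂), m = qB₂r/v = (2×1.60×10^-19)(0.708)(0.0262) / (4.95×10^4) = 1.20×10^-25 kg.
In atomic mass units: m = 1.20×10^-25 / 1.66×10^-27 = 72.2 u.

m ≈ 72.2 u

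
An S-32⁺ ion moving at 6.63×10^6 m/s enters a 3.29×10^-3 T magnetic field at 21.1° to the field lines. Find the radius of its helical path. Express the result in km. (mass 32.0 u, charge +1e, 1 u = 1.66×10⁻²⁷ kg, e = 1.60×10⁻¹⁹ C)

r ≈ 0.241 km

Only the perpendicular component v⊥ = v sin21.1° = 2.39×10^6 m/s is bent by the field.
r = m v⊥ /(qB) = (5.31×10^-26)(2.39×10^6) / [(1×1.60×10^-19)(3.29×10^-3)] = 241 m.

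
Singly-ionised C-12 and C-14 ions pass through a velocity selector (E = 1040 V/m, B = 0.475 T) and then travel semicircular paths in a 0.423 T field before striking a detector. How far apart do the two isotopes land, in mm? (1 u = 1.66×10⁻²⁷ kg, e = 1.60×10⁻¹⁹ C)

Both emerge at v = E/B₁ = 2190 m/s.
r = mv/(qB₂), so r₁ = 6.44×10^-4 m and r₂ = 7.52×10^-4 m, giving Δr = 1.07×10^-4 m.
After a semicircle each ion lands a diameter 2r from the entry slit, so the separation is 2Δr = 2.15×10^-4 m.

Δd ≈ 0.215 mm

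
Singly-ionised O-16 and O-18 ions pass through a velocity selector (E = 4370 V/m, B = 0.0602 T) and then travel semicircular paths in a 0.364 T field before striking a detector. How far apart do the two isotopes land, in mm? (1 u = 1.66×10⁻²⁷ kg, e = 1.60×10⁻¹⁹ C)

Δd ≈ 8.28 mm

Both emerge at v = E/B₁ = 7.26×10^4 m/s.
r = mv/(qB₂), so r₁ = 0.03310 m and r₂ = 0.03724 m, giving Δr = 4.14×10^-3 m.
After a semicircle each ion lands a diameter 2r from the entry slit, so the separation is 2Δr = 8.28×10^-3 m.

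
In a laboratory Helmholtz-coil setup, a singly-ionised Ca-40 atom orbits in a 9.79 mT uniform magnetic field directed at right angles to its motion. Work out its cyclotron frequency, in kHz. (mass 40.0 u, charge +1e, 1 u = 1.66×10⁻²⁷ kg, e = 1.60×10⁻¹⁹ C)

f ≈ 3.75 kHz

f = qB/(2πm) = (1×1.60×10^-19)(9.79×10^-3) / [2π(6.64×10^-26)] = 3750 Hz.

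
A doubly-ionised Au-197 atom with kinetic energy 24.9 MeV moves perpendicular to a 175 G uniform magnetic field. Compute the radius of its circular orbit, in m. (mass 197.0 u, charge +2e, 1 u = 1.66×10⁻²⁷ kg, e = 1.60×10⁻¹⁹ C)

Convert the energy: K = 24.9 MeV = 3.98×10^-12 J.
v = √(2K/m) = √(2·3.98×10^-12/3.27×10^-25) = 4.94×10^6 m/s.
r = mv/(qB) = (3.27×10^-25)(4.94×10^6) / [(2×1.60×10^-19)(0.0175)] = 288 m.

r ≈ 288 m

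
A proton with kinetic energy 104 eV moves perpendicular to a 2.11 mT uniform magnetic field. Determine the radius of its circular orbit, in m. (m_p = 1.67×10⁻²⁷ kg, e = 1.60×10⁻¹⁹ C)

Convert the energy: K = 104 eV = 1.66×10^-17 J.
v = √(2K/m) = √(2·1.66×10^-17/1.67×10^-27) = 1.41×10^5 m/s.
r = mv/(qB) = (1.67×10^-27)(1.41×10^5) / [(1×1.60×10^-19)(2.11×10^-3)] = 0.698 m.

r ≈ 0.698 m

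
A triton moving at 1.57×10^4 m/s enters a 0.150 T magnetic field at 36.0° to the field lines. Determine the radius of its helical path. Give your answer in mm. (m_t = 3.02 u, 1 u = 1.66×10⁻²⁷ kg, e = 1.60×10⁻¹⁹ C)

r ≈ 1.93 mm

Only the perpendicular component v⊥ = v sin36.0° = 9230 m/s is bent by the field.
r = m v⊥ /(qB) = (5.01×10^-27)(9230) / [(1×1.60×10^-19)(0.150)] = 1.93×10^-3 m.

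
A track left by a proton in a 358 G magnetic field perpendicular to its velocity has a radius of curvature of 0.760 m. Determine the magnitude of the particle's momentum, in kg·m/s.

Since qvB = mv²/r, the momentum p = mv = qBr.
p = (1×1.60×10^-19)(0.0358)(0.760) = 4.35×10^-21 kg·m/s.

p ≈ 4.35×10^-21 kg·m/s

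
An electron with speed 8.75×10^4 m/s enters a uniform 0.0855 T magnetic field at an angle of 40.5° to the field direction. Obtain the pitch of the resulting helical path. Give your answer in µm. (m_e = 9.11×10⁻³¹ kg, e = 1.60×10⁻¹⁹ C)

The velocity component along B is v∥ = v cos40.5° = 6.65×10^4 m/s.
The cyclotron period T = 2πm/(qB) = 4.18×10^-10 s is set by m, q, B alone.
Pitch = v∥·T = (6.65×10^4)(4.18×10^-10) = 2.78×10^-5 m.

pitch ≈ 27.8 µm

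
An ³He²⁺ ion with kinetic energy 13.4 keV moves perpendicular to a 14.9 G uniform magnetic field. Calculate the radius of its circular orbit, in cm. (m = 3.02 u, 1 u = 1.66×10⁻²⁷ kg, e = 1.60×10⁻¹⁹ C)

Convert the energy: K = 13.4 keV = 2.14×10^-15 J.
v = √(2K/m) = √(2·2.14×10^-15/5.01×10^-27) = 9.25×10^5 m/s.
r = mv/(qB) = (5.01×10^-27)(9.25×10^5) / [(2×1.60×10^-19)(1.49×10^-3)] = 9.72 m.

r ≈ 972 cm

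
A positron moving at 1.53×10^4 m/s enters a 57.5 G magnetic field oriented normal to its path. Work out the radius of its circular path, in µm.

r ≈ 15.2 µm

The magnetic force provides the centripetal force: qvB = mv²/r, so r = mv/(qB).
r = (9.11×10^-31 kg)(1.53×10^4 m/s) / [(1×1.60×10^-19 C)(5.75×10^-3 T)] = 1.52×10^-5 m.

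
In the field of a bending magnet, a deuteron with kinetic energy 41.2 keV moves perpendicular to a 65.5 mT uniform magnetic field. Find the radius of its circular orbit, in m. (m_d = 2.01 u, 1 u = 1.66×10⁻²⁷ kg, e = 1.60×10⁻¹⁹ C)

r ≈ 0.633 m

Convert the energy: K = 41.2 keV = 6.59×10^-15 J.
v = √(2K/m) = √(2·6.59×10^-15/3.34×10^-27) = 1.99×10^6 m/s.
r = mv/(qB) = (3.34×10^-27)(1.99×10^6) / [(1×1.60×10^-19)(0.0655)] = 0.633 m.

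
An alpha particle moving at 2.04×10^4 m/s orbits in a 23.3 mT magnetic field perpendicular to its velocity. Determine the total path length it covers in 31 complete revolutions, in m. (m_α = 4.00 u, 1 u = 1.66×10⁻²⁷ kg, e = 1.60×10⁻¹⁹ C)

L ≈ 3.54 m

r = mv/(qB) = 0.0182 m, so one revolution covers 2πr = 0.114 m.
In 31 revolutions: L = 31·2πr = 3.54 m.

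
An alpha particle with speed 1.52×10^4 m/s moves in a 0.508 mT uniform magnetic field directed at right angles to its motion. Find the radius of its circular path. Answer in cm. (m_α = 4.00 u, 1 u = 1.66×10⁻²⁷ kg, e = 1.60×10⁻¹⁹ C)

The magnetic force provides the centripetal force: qvB = mv²/r, so r = mv/(qB).
r = (6.64×10^-27 kg)(1.52×10^4 m/s) / [(2×1.60×10^-19 C)(5.08×10^-4 T)] = 0.621 m.

r ≈ 62.1 cm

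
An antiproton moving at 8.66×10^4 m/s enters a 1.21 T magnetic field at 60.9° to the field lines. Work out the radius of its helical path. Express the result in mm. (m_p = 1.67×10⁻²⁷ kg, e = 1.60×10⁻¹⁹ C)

Only the perpendicular component v⊥ = v sin60.9° = 7.57×10^4 m/s is bent by the field.
r = m v⊥ /(qB) = (1.67×10^-27)(7.57×10^4) / [(1×1.60×10^-19)(1.21)] = 6.53×10^-4 m.

r ≈ 0.653 mm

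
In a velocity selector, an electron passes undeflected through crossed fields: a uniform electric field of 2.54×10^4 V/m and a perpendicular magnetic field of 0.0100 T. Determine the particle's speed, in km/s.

For zero net force, qE = qvB, so v = E/B.
v = (2.54×10^4) / (0.0100) = 2.54×10^6 m/s.

v ≈ 2540 km/s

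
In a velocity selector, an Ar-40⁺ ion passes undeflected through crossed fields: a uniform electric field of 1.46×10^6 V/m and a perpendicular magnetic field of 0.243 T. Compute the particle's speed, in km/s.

v ≈ 6010 km/s

For zero net force, qE = qvB, so v = E/B.
v = (1.46×10^6) / (0.243) = 6.01×10^6 m/s.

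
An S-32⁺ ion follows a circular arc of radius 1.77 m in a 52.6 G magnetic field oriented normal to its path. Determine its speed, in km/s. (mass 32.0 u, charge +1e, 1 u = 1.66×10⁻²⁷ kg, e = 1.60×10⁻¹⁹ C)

From qvB = mv²/r, v = qBr/m.
v = (1×1.60×10^-19)(5.26×10^-3)(1.77) / (5.31×10^-26) = 2.80×10^4 m/s.

v ≈ 28.0 km/s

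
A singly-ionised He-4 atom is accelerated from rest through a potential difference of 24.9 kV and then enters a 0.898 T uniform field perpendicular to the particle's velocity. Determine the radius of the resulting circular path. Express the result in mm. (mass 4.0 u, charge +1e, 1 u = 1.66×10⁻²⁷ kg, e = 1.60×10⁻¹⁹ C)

The kinetic energy gained is K = qV = (1×1.60×10^-19)(2.49×10^4) = 3.98×10^-15 J.
v = √(2K/m) = 1.10×10^6 m/s.
r = mv/(qB) = (6.64×10^-27)(1.10×10^6) / [(1×1.60×10^-19)(0.898)] = 0.0506 m.

r ≈ 50.6 mm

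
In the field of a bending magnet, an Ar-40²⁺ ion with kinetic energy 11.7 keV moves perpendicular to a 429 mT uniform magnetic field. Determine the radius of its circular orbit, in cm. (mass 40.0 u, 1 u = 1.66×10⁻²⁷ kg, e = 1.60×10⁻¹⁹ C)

r ≈ 11.5 cm

Convert the energy: K = 11.7 keV = 1.87×10^-15 J.
v = √(2K/m) = √(2·1.87×10^-15/6.64×10^-26) = 2.37×10^5 m/s.
r = mv/(qB) = (6.64×10^-26)(2.37×10^5) / [(2×1.60×10^-19)(0.429)] = 0.115 m.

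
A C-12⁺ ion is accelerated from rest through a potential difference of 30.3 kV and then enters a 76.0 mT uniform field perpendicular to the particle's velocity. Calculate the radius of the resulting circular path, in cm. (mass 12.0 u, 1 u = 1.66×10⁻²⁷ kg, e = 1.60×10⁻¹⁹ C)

The kinetic energy gained is K = qV = (1×1.60×10^-19)(3.03×10^4) = 4.85×10^-15 J.
v = √(2K/m) = 6.98×10^5 m/s.
r = mv/(qB) = (1.99×10^-26)(6.98×10^5) / [(1×1.60×10^-19)(0.0760)] = 1.14 m.

r ≈ 114 cm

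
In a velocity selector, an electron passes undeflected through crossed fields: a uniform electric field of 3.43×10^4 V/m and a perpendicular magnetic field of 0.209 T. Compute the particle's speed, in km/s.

v ≈ 164 km/s

For zero net force, qE = qvB, so v = E/B.
v = (3.43×10^4) / (0.209) = 1.64×10^5 m/s.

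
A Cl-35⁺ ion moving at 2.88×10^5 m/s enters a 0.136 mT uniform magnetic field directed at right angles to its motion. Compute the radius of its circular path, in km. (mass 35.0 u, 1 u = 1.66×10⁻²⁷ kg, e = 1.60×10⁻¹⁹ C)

The magnetic force provides the centripetal force: qvB = mv²/r, so r = mv/(qB).
r = (5.81×10^-26 kg)(2.88×10^5 m/s) / [(1×1.60×10^-19 C)(1.36×10^-4 T)] = 769 m.

r ≈ 0.769 km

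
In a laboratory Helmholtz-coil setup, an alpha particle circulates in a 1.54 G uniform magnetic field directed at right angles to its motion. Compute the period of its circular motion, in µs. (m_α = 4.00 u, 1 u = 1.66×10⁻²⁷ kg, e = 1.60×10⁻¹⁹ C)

The cyclotron period is independent of speed: T = 2πm/(qB).
T = 2π(6.64×10^-27) / [(2×1.60×10^-19)(1.54×10^-4)] = 8.47×10^-4 s.

T ≈ 847 µs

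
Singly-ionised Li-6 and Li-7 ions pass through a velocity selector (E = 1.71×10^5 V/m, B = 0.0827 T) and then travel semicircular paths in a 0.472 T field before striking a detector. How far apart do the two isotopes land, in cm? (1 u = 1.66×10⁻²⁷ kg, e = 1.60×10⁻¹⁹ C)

Both emerge at v = E/B₁ = 2.07×10^6 m/s.
r = mv/(qB₂), so r₁ = 0.2727 m and r₂ = 0.3182 m, giving Δr = 0.0455 m.
After a semicircle each ion lands a diameter 2r from the entry slit, so the separation is 2Δr = 0.0909 m.

Δd ≈ 9.09 cm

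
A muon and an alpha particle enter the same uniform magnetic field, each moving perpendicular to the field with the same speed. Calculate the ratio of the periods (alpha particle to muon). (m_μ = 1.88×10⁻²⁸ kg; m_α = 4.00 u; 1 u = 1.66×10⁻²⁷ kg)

T = 2πm/(qB) is independent of speed, so T₂/T₁ = (m₂/q₂)/(m₁/q₁).
T_{alpha particle}/T_{muon} = (6.64×10^-27/2e) / (1.88×10^-28/1e) = 17.7.

ratio ≈ 17.7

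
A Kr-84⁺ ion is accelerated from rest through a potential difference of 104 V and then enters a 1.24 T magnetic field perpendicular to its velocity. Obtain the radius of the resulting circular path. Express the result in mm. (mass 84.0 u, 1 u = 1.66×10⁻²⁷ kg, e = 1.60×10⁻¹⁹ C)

r ≈ 10.9 mm

The kinetic energy gained is K = qV = (1×1.60×10^-19)(104) = 1.66×10^-17 J.
v = √(2K/m) = 1.54×10^4 m/s.
r = mv/(qB) = (1.39×10^-25)(1.54×10^4) / [(1×1.60×10^-19)(1.24)] = 0.0109 m.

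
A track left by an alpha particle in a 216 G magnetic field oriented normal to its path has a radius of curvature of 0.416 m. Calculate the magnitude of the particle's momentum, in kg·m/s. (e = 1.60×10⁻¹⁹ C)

Since qvB = mv²/r, the momentum p = mv = qBr.
p = (2×1.60×10^-19)(0.0216)(0.416) = 2.88×10^-21 kg·m/s.

p ≈ 2.88×10^-21 kg·m/s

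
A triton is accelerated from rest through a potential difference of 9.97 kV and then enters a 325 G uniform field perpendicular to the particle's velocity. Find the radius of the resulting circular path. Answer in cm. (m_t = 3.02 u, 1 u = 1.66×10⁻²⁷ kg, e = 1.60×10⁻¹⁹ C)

The kinetic energy gained is K = qV = (1×1.60×10^-19)(9970) = 1.60×10^-15 J.
v = √(2K/m) = 7.98×10^5 m/s.
r = mv/(qB) = (5.01×10^-27)(7.98×10^5) / [(1×1.60×10^-19)(0.0325)] = 0.769 m.

r ≈ 76.9 cm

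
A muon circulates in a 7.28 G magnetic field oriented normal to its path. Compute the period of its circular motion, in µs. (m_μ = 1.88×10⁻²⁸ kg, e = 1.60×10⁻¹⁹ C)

T ≈ 10.1 µs

The cyclotron period is independent of speed: T = 2πm/(qB).
T = 2π(1.88×10^-28) / [(1×1.60×10^-19)(7.28×10^-4)] = 1.01×10^-5 s.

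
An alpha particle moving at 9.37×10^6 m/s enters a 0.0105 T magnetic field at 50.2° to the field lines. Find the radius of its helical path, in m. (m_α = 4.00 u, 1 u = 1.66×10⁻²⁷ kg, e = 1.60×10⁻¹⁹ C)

r ≈ 14.2 m

Only the perpendicular component v⊥ = v sin50.2° = 7.20×10^6 m/s is bent by the field.
r = m v⊥ /(qB) = (6.64×10^-27)(7.20×10^6) / [(2×1.60×10^-19)(0.0105)] = 14.2 m.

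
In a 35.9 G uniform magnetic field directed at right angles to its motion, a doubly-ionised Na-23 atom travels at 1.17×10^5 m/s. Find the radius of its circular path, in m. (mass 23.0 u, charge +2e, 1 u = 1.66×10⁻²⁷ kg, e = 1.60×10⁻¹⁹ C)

The magnetic force provides the centripetal force: qvB = mv²/r, so r = mv/(qB).
r = (3.82×10^-26 kg)(1.17×10^5 m/s) / [(2×1.60×10^-19 C)(3.59×10^-3 T)] = 3.89 m.

r ≈ 3.89 m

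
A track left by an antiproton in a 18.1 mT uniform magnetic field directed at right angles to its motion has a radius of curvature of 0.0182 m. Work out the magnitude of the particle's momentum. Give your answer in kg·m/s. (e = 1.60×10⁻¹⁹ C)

p ≈ 5.27×10^-23 kg·m/s

Since qvB = mv²/r, the momentum p = mv = qBr.
p = (1×1.60×10^-19)(0.0181)(0.0182) = 5.27×10^-23 kg·m/s.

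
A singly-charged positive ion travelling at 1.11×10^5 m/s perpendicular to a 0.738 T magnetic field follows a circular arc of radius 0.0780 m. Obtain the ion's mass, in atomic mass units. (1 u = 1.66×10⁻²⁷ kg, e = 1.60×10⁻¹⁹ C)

m ≈ 50.0 u

qvB = mv²/r ⇒ m = qBr/v.
m = (1×1.60×10^-19)(0.738)(0.0780) / (1.11×10^5) = 8.30×10^-26 kg = 50.0 u.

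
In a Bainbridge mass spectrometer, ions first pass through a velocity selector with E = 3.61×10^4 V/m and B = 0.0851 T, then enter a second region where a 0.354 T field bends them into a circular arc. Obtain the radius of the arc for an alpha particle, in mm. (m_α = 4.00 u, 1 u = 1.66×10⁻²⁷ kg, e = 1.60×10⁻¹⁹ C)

r ≈ 24.9 mm

The selector passes v = E/B = 3.61×10^4/0.0851 = 4.24×10^5 m/s.
In the deflection region, r = mv/(qB₂) = (6.64×10^-27)(4.24×10^5) / [(2×1.60×10^-19)(0.354)] = 0.0249 m.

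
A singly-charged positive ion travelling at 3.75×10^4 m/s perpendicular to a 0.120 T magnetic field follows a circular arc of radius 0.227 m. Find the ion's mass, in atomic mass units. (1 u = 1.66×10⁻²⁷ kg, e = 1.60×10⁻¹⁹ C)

m ≈ 70.0 u

qvB = mv²/r ⇒ m = qBr/v.
m = (1×1.60×10^-19)(0.120)(0.227) / (3.75×10^4) = 1.16×10^-25 kg = 70.0 u.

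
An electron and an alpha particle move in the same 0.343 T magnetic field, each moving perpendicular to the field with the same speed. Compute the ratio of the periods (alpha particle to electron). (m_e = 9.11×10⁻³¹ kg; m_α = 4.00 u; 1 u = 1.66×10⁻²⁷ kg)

T = 2πm/(qB) is independent of speed, so T₂/T₁ = (m₂/q₂)/(m₁/q₁).
T_{alpha particle}/T_{electron} = (6.64×10^-27/2e) / (9.11×10^-31/1e) = 3640.

ratio ≈ 3640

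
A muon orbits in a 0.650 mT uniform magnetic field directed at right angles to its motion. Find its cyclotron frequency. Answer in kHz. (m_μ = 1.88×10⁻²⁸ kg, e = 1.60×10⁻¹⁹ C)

f ≈ 88.0 kHz

f = qB/(2πm) = (1×1.60×10^-19)(6.50×10^-4) / [2π(1.88×10^-28)] = 8.80×10^4 Hz.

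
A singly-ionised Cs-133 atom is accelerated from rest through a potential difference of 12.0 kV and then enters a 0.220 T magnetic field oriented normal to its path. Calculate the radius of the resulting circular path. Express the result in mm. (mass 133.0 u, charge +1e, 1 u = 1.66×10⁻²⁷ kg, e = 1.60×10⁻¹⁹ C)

The kinetic energy gained is K = qV = (1×1.60×10^-19)(1.20×10^4) = 1.92×10^-15 J.
v = √(2K/m) = 1.32×10^5 m/s.
r = mv/(qB) = (2.21×10^-25)(1.32×10^5) / [(1×1.60×10^-19)(0.220)] = 0.827 m.

r ≈ 827 mm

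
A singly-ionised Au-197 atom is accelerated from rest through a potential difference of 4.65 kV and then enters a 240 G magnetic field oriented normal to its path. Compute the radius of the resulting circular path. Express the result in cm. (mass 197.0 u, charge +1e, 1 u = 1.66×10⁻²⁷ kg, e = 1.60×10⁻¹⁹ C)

r ≈ 574 cm

The kinetic energy gained is K = qV = (1×1.60×10^-19)(4650) = 7.44×10^-16 J.
v = √(2K/m) = 6.75×10^4 m/s.
r = mv/(qB) = (3.27×10^-25)(6.75×10^4) / [(1×1.60×10^-19)(0.0240)] = 5.74 m.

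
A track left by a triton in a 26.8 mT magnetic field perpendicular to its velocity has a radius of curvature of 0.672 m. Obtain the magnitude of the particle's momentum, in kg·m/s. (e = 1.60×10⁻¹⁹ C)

p ≈ 2.88×10^-21 kg·m/s

Since qvB = mv²/r, the momentum p = mv = qBr.
p = (1×1.60×10^-19)(0.0268)(0.672) = 2.88×10^-21 kg·m/s.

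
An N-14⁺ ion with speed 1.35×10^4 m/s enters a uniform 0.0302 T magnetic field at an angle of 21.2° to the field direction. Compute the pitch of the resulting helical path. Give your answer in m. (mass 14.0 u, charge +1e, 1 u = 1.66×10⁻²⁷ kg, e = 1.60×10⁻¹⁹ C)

pitch ≈ 0.380 m

The velocity component along B is v∥ = v cos21.2° = 1.26×10^4 m/s.
The cyclotron period T = 2πm/(qB) = 3.02×10^-5 s is set by m, q, B alone.
Pitch = v∥·T = (1.26×10^4)(3.02×10^-5) = 0.380 m.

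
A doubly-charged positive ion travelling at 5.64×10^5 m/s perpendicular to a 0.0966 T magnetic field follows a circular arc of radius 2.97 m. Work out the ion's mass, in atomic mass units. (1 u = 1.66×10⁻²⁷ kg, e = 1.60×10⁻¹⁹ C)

m ≈ 98.1 u

qvB = mv²/r ⇒ m = qBr/v.
m = (2×1.60×10^-19)(0.0966)(2.97) / (5.64×10^5) = 1.63×10^-25 kg = 98.1 u.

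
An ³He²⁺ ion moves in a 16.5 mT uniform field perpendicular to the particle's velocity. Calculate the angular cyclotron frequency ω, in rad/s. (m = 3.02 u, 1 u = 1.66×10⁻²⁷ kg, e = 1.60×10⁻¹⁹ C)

ω ≈ 1.05×10^6 rad/s

ω = qB/m = (2×1.60×10^-19)(0.0165) / (5.01×10^-27) = 1.05×10^6 rad/s.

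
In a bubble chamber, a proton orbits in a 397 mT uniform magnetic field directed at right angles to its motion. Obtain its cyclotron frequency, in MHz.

f = qB/(2πm) = (1×1.60×10^-19)(0.397) / [2π(1.67×10^-27)] = 6.05×10^6 Hz.

f ≈ 6.05 MHz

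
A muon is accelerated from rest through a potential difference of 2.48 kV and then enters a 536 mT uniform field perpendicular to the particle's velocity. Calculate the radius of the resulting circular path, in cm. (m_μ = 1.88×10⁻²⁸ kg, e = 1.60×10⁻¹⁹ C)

r ≈ 0.450 cm

The kinetic energy gained is K = qV = (1×1.60×10^-19)(2480) = 3.97×10^-16 J.
v = √(2K/m) = 2.05×10^6 m/s.
r = mv/(qB) = (1.88×10^-28)(2.05×10^6) / [(1×1.60×10^-19)(0.536)] = 4.50×10^-3 m.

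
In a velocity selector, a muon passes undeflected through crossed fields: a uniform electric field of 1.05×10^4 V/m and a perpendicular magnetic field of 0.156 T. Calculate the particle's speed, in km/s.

For zero net force, qE = qvB, so v = E/B.
v = (1.05×10^4) / (0.156) = 6.73×10^4 m/s.

v ≈ 67.3 km/s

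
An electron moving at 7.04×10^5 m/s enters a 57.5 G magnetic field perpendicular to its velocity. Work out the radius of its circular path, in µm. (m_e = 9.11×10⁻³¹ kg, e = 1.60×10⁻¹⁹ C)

r ≈ 697 µm

The magnetic force provides the centripetal force: qvB = mv²/r, so r = mv/(qB).
r = (9.11×10^-31 kg)(7.04×10^5 m/s) / [(1×1.60×10^-19 C)(5.75×10^-3 T)] = 6.97×10^-4 m.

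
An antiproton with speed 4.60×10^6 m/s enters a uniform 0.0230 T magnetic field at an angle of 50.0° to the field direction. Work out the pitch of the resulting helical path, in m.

The velocity component along B is v∥ = v cos50.0° = 2.96×10^6 m/s.
The cyclotron period T = 2πm/(qB) = 2.85×10^-6 s is set by m, q, B alone.
Pitch = v∥·T = (2.96×10^6)(2.85×10^-6) = 8.43 m.

pitch ≈ 8.43 m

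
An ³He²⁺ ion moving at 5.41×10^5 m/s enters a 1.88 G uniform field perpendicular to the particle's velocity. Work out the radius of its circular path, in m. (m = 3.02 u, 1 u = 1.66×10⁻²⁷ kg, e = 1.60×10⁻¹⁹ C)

r ≈ 45.1 m

The magnetic force provides the centripetal force: qvB = mv²/r, so r = mv/(qB).
r = (5.01×10^-27 kg)(5.41×10^5 m/s) / [(2×1.60×10^-19 C)(1.88×10^-4 T)] = 45.1 m.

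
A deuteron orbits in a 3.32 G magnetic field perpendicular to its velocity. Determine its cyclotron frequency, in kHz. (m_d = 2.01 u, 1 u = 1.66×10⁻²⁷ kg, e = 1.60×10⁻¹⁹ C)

f = qB/(2πm) = (1×1.60×10^-19)(3.32×10^-4) / [2π(3.34×10^-27)] = 2530 Hz.

f ≈ 2.53 kHz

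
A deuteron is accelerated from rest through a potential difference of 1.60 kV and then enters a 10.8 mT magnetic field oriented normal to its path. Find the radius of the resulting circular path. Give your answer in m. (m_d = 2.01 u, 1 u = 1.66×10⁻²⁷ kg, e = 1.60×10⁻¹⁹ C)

The kinetic energy gained is K = qV = (1×1.60×10^-19)(1600) = 2.56×10^-16 J.
v = √(2K/m) = 3.92×10^5 m/s.
r = mv/(qB) = (3.34×10^-27)(3.92×10^5) / [(1×1.60×10^-19)(0.0108)] = 0.756 m.

r ≈ 0.756 m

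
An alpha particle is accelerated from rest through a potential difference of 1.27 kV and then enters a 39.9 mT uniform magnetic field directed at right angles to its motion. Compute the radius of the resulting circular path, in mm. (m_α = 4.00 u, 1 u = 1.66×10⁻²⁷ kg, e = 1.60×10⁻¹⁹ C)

The kinetic energy gained is K = qV = (2×1.60×10^-19)(1270) = 4.06×10^-16 J.
v = √(2K/m) = 3.50×10^5 m/s.
r = mv/(qB) = (6.64×10^-27)(3.50×10^5) / [(2×1.60×10^-19)(0.0399)] = 0.182 m.

r ≈ 182 mm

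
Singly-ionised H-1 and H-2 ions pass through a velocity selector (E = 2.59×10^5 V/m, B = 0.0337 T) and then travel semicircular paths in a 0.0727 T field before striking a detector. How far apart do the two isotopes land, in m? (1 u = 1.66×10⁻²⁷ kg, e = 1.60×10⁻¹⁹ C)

Both emerge at v = E/B₁ = 7.69×10^6 m/s.
r = mv/(qB₂), so r₁ = 1.10 m and r₂ = 2.19 m, giving Δr = 1.10 m.
After a semicircle each ion lands a diameter 2r from the entry slit, so the separation is 2Δr = 2.19 m.

Δd ≈ 2.19 m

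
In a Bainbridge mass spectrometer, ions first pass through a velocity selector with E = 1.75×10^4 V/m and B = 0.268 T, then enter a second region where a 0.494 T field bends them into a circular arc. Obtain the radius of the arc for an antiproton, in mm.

r ≈ 1.38 mm

The selector passes v = E/B = 1.75×10^4/0.268 = 6.53×10^4 m/s.
In the deflection region, r = mv/(qB₂) = (1.67×10^-27)(6.53×10^4) / [(1×1.60×10^-19)(0.494)] = 1.38×10^-3 m.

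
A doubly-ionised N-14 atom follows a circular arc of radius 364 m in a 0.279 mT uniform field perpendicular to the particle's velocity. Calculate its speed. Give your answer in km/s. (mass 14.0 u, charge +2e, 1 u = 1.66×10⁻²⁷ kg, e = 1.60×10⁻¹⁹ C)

From qvB = mv²/r, v = qBr/m.
v = (2×1.60×10^-19)(2.79×10^-4)(364) / (2.32×10^-26) = 1.40×10^6 m/s.

v ≈ 1400 km/s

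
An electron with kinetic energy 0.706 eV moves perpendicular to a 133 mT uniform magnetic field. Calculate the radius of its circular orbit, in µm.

r ≈ 21.3 µm

Convert the energy: K = 0.706 eV = 1.13×10^-19 J.
v = √(2K/m) = √(2·1.13×10^-19/9.11×10^-31) = 4.98×10^5 m/s.
r = mv/(qB) = (9.11×10^-31)(4.98×10^5) / [(1×1.60×10^-19)(0.133)] = 2.13×10^-5 m.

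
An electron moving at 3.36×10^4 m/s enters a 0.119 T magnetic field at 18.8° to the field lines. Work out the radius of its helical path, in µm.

r ≈ 0.518 µm

Only the perpendicular component v⊥ = v sin18.8° = 1.08×10^4 m/s is bent by the field.
r = m v⊥ /(qB) = (9.11×10^-31)(1.08×10^4) / [(1×1.60×10^-19)(0.119)] = 5.18×10^-7 m.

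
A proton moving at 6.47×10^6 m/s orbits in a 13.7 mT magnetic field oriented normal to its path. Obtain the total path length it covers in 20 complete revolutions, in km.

L ≈ 0.619 km

r = mv/(qB) = 4.93 m, so one revolution covers 2πr = 31.0 m.
In 20 revolutions: L = 20·2πr = 619 m.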